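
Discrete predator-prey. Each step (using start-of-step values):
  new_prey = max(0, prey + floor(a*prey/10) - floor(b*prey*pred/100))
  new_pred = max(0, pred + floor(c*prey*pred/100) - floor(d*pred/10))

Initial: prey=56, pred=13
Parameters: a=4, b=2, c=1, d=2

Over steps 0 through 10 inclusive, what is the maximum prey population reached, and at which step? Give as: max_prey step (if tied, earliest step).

Step 1: prey: 56+22-14=64; pred: 13+7-2=18
Step 2: prey: 64+25-23=66; pred: 18+11-3=26
Step 3: prey: 66+26-34=58; pred: 26+17-5=38
Step 4: prey: 58+23-44=37; pred: 38+22-7=53
Step 5: prey: 37+14-39=12; pred: 53+19-10=62
Step 6: prey: 12+4-14=2; pred: 62+7-12=57
Step 7: prey: 2+0-2=0; pred: 57+1-11=47
Step 8: prey: 0+0-0=0; pred: 47+0-9=38
Step 9: prey: 0+0-0=0; pred: 38+0-7=31
Step 10: prey: 0+0-0=0; pred: 31+0-6=25
Max prey = 66 at step 2

Answer: 66 2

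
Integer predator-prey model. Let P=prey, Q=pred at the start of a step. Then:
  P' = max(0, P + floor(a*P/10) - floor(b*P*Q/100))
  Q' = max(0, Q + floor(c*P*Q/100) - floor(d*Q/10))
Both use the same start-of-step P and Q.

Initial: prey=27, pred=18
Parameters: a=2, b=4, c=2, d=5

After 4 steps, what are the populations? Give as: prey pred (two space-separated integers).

Step 1: prey: 27+5-19=13; pred: 18+9-9=18
Step 2: prey: 13+2-9=6; pred: 18+4-9=13
Step 3: prey: 6+1-3=4; pred: 13+1-6=8
Step 4: prey: 4+0-1=3; pred: 8+0-4=4

Answer: 3 4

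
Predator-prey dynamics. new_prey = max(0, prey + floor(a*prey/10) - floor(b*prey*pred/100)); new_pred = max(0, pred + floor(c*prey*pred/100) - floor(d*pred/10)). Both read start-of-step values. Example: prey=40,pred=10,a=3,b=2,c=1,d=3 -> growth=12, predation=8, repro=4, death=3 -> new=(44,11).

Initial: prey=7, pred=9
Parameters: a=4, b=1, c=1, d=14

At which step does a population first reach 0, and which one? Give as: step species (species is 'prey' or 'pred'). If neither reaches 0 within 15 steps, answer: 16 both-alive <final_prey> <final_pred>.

Step 1: prey: 7+2-0=9; pred: 9+0-12=0
First extinction: pred at step 1

Answer: 1 pred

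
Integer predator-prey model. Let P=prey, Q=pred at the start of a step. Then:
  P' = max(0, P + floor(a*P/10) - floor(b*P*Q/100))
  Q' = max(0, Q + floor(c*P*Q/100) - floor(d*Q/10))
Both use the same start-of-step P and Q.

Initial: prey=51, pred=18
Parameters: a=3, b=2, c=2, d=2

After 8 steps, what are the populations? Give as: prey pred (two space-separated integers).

Answer: 0 32

Derivation:
Step 1: prey: 51+15-18=48; pred: 18+18-3=33
Step 2: prey: 48+14-31=31; pred: 33+31-6=58
Step 3: prey: 31+9-35=5; pred: 58+35-11=82
Step 4: prey: 5+1-8=0; pred: 82+8-16=74
Step 5: prey: 0+0-0=0; pred: 74+0-14=60
Step 6: prey: 0+0-0=0; pred: 60+0-12=48
Step 7: prey: 0+0-0=0; pred: 48+0-9=39
Step 8: prey: 0+0-0=0; pred: 39+0-7=32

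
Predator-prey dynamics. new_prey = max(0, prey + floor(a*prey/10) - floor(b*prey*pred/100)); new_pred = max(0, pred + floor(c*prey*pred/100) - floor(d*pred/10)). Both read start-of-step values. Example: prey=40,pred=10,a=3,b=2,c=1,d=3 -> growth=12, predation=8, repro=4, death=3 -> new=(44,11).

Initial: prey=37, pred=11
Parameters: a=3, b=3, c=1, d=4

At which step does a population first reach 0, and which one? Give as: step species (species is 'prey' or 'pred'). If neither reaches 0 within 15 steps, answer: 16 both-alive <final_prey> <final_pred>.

Answer: 16 both-alive 47 10

Derivation:
Step 1: prey: 37+11-12=36; pred: 11+4-4=11
Step 2: prey: 36+10-11=35; pred: 11+3-4=10
Step 3: prey: 35+10-10=35; pred: 10+3-4=9
Step 4: prey: 35+10-9=36; pred: 9+3-3=9
Step 5: prey: 36+10-9=37; pred: 9+3-3=9
Step 6: prey: 37+11-9=39; pred: 9+3-3=9
Step 7: prey: 39+11-10=40; pred: 9+3-3=9
Step 8: prey: 40+12-10=42; pred: 9+3-3=9
Step 9: prey: 42+12-11=43; pred: 9+3-3=9
Step 10: prey: 43+12-11=44; pred: 9+3-3=9
Step 11: prey: 44+13-11=46; pred: 9+3-3=9
Step 12: prey: 46+13-12=47; pred: 9+4-3=10
Step 13: prey: 47+14-14=47; pred: 10+4-4=10
Steps 14-15: state stable at prey=47, pred=10 (no change)
No extinction within 15 steps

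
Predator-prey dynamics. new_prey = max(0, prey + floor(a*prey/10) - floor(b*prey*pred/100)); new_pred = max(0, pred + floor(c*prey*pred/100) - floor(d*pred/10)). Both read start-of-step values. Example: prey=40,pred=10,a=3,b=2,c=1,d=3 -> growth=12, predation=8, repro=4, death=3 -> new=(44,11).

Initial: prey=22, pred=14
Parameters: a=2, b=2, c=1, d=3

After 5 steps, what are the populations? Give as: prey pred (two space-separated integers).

Answer: 18 8

Derivation:
Step 1: prey: 22+4-6=20; pred: 14+3-4=13
Step 2: prey: 20+4-5=19; pred: 13+2-3=12
Step 3: prey: 19+3-4=18; pred: 12+2-3=11
Step 4: prey: 18+3-3=18; pred: 11+1-3=9
Step 5: prey: 18+3-3=18; pred: 9+1-2=8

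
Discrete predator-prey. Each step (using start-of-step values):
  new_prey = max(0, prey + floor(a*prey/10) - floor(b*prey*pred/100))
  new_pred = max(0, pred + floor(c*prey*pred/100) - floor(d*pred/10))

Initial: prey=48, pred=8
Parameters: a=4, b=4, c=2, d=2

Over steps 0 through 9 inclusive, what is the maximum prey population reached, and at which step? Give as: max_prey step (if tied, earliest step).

Answer: 52 1

Derivation:
Step 1: prey: 48+19-15=52; pred: 8+7-1=14
Step 2: prey: 52+20-29=43; pred: 14+14-2=26
Step 3: prey: 43+17-44=16; pred: 26+22-5=43
Step 4: prey: 16+6-27=0; pred: 43+13-8=48
Step 5: prey: 0+0-0=0; pred: 48+0-9=39
Step 6: prey: 0+0-0=0; pred: 39+0-7=32
Step 7: prey: 0+0-0=0; pred: 32+0-6=26
Step 8: prey: 0+0-0=0; pred: 26+0-5=21
Step 9: prey: 0+0-0=0; pred: 21+0-4=17
Max prey = 52 at step 1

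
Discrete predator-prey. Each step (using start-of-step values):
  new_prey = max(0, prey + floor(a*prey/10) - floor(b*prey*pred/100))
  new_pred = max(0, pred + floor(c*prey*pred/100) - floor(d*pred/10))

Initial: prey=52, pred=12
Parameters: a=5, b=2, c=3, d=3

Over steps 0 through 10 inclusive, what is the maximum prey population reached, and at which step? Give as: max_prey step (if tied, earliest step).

Answer: 66 1

Derivation:
Step 1: prey: 52+26-12=66; pred: 12+18-3=27
Step 2: prey: 66+33-35=64; pred: 27+53-8=72
Step 3: prey: 64+32-92=4; pred: 72+138-21=189
Step 4: prey: 4+2-15=0; pred: 189+22-56=155
Step 5: prey: 0+0-0=0; pred: 155+0-46=109
Step 6: prey: 0+0-0=0; pred: 109+0-32=77
Step 7: prey: 0+0-0=0; pred: 77+0-23=54
Step 8: prey: 0+0-0=0; pred: 54+0-16=38
Step 9: prey: 0+0-0=0; pred: 38+0-11=27
Step 10: prey: 0+0-0=0; pred: 27+0-8=19
Max prey = 66 at step 1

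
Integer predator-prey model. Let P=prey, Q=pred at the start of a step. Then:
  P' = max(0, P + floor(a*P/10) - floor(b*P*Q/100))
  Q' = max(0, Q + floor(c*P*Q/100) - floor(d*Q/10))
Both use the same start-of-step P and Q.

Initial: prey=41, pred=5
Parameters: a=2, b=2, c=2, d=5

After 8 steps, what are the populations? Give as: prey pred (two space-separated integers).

Answer: 7 24

Derivation:
Step 1: prey: 41+8-4=45; pred: 5+4-2=7
Step 2: prey: 45+9-6=48; pred: 7+6-3=10
Step 3: prey: 48+9-9=48; pred: 10+9-5=14
Step 4: prey: 48+9-13=44; pred: 14+13-7=20
Step 5: prey: 44+8-17=35; pred: 20+17-10=27
Step 6: prey: 35+7-18=24; pred: 27+18-13=32
Step 7: prey: 24+4-15=13; pred: 32+15-16=31
Step 8: prey: 13+2-8=7; pred: 31+8-15=24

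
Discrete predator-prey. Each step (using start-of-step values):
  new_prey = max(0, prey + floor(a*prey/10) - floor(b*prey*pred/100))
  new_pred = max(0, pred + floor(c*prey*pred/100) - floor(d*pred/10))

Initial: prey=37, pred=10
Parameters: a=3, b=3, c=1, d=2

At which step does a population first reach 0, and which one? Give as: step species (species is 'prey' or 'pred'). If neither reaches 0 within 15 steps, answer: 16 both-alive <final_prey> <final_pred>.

Answer: 16 both-alive 9 6

Derivation:
Step 1: prey: 37+11-11=37; pred: 10+3-2=11
Step 2: prey: 37+11-12=36; pred: 11+4-2=13
Step 3: prey: 36+10-14=32; pred: 13+4-2=15
Step 4: prey: 32+9-14=27; pred: 15+4-3=16
Step 5: prey: 27+8-12=23; pred: 16+4-3=17
Step 6: prey: 23+6-11=18; pred: 17+3-3=17
Step 7: prey: 18+5-9=14; pred: 17+3-3=17
Step 8: prey: 14+4-7=11; pred: 17+2-3=16
Step 9: prey: 11+3-5=9; pred: 16+1-3=14
Step 10: prey: 9+2-3=8; pred: 14+1-2=13
Step 11: prey: 8+2-3=7; pred: 13+1-2=12
Step 12: prey: 7+2-2=7; pred: 12+0-2=10
Step 13: prey: 7+2-2=7; pred: 10+0-2=8
Step 14: prey: 7+2-1=8; pred: 8+0-1=7
Step 15: prey: 8+2-1=9; pred: 7+0-1=6
No extinction within 15 steps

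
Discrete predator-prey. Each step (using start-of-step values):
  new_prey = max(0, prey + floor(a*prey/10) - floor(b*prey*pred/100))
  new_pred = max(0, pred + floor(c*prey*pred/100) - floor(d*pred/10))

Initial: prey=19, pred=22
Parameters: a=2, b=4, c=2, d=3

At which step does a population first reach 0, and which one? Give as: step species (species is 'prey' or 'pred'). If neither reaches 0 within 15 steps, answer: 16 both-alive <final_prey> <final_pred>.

Answer: 16 both-alive 1 3

Derivation:
Step 1: prey: 19+3-16=6; pred: 22+8-6=24
Step 2: prey: 6+1-5=2; pred: 24+2-7=19
Step 3: prey: 2+0-1=1; pred: 19+0-5=14
Step 4: prey: 1+0-0=1; pred: 14+0-4=10
Step 5: prey: 1+0-0=1; pred: 10+0-3=7
Step 6: prey: 1+0-0=1; pred: 7+0-2=5
Step 7: prey: 1+0-0=1; pred: 5+0-1=4
Step 8: prey: 1+0-0=1; pred: 4+0-1=3
Step 9: prey: 1+0-0=1; pred: 3+0-0=3
Steps 10-15: state stable at prey=1, pred=3 (no change)
No extinction within 15 steps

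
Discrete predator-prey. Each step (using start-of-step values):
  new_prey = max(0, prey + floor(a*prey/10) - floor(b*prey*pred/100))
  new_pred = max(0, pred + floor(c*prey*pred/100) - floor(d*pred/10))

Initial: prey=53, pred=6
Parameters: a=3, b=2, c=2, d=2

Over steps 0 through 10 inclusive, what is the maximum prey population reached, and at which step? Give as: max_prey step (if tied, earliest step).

Answer: 67 2

Derivation:
Step 1: prey: 53+15-6=62; pred: 6+6-1=11
Step 2: prey: 62+18-13=67; pred: 11+13-2=22
Step 3: prey: 67+20-29=58; pred: 22+29-4=47
Step 4: prey: 58+17-54=21; pred: 47+54-9=92
Step 5: prey: 21+6-38=0; pred: 92+38-18=112
Step 6: prey: 0+0-0=0; pred: 112+0-22=90
Step 7: prey: 0+0-0=0; pred: 90+0-18=72
Step 8: prey: 0+0-0=0; pred: 72+0-14=58
Step 9: prey: 0+0-0=0; pred: 58+0-11=47
Step 10: prey: 0+0-0=0; pred: 47+0-9=38
Max prey = 67 at step 2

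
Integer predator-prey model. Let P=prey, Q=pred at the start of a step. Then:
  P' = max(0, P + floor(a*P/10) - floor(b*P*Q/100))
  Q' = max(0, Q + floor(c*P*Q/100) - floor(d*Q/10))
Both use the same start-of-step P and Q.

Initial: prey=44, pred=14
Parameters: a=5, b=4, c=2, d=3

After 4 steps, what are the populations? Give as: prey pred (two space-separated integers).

Answer: 0 33

Derivation:
Step 1: prey: 44+22-24=42; pred: 14+12-4=22
Step 2: prey: 42+21-36=27; pred: 22+18-6=34
Step 3: prey: 27+13-36=4; pred: 34+18-10=42
Step 4: prey: 4+2-6=0; pred: 42+3-12=33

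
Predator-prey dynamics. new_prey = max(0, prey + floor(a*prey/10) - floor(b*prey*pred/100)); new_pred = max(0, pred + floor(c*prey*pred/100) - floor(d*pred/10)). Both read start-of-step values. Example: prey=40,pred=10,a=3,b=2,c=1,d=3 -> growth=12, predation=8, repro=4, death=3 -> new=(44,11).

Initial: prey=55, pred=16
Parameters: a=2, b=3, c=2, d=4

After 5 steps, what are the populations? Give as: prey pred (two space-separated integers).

Step 1: prey: 55+11-26=40; pred: 16+17-6=27
Step 2: prey: 40+8-32=16; pred: 27+21-10=38
Step 3: prey: 16+3-18=1; pred: 38+12-15=35
Step 4: prey: 1+0-1=0; pred: 35+0-14=21
Step 5: prey: 0+0-0=0; pred: 21+0-8=13

Answer: 0 13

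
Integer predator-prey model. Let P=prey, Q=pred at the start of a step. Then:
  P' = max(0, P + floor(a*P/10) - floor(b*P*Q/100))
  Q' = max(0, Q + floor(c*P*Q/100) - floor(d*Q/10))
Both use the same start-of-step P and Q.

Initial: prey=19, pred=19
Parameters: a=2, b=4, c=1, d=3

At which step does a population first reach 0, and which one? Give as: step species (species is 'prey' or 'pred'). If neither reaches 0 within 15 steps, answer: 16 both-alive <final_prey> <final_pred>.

Step 1: prey: 19+3-14=8; pred: 19+3-5=17
Step 2: prey: 8+1-5=4; pred: 17+1-5=13
Step 3: prey: 4+0-2=2; pred: 13+0-3=10
Step 4: prey: 2+0-0=2; pred: 10+0-3=7
Step 5: prey: 2+0-0=2; pred: 7+0-2=5
Step 6: prey: 2+0-0=2; pred: 5+0-1=4
Step 7: prey: 2+0-0=2; pred: 4+0-1=3
Step 8: prey: 2+0-0=2; pred: 3+0-0=3
Steps 9-15: state stable at prey=2, pred=3 (no change)
No extinction within 15 steps

Answer: 16 both-alive 2 3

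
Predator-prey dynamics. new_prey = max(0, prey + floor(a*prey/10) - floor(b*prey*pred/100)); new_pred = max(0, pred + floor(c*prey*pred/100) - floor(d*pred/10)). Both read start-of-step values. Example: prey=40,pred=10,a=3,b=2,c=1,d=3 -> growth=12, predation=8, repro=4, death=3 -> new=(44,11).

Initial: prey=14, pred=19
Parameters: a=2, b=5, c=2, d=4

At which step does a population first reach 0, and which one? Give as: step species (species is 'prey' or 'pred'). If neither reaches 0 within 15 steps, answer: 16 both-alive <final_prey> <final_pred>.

Step 1: prey: 14+2-13=3; pred: 19+5-7=17
Step 2: prey: 3+0-2=1; pred: 17+1-6=12
Step 3: prey: 1+0-0=1; pred: 12+0-4=8
Step 4: prey: 1+0-0=1; pred: 8+0-3=5
Step 5: prey: 1+0-0=1; pred: 5+0-2=3
Step 6: prey: 1+0-0=1; pred: 3+0-1=2
Step 7: prey: 1+0-0=1; pred: 2+0-0=2
Steps 8-15: state stable at prey=1, pred=2 (no change)
No extinction within 15 steps

Answer: 16 both-alive 1 2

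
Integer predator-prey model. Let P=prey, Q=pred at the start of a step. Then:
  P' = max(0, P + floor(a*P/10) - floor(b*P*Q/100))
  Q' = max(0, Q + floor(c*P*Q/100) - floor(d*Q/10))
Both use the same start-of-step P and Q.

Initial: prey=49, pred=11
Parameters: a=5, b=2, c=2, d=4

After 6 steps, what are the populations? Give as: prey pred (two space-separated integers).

Answer: 0 61

Derivation:
Step 1: prey: 49+24-10=63; pred: 11+10-4=17
Step 2: prey: 63+31-21=73; pred: 17+21-6=32
Step 3: prey: 73+36-46=63; pred: 32+46-12=66
Step 4: prey: 63+31-83=11; pred: 66+83-26=123
Step 5: prey: 11+5-27=0; pred: 123+27-49=101
Step 6: prey: 0+0-0=0; pred: 101+0-40=61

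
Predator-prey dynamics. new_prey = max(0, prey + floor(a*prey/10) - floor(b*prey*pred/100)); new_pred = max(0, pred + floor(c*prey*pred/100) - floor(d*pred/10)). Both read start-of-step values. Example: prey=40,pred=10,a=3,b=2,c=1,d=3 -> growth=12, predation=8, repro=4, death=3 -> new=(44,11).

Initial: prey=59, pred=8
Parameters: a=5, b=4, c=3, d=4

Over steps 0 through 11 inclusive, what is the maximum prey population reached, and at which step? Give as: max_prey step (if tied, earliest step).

Answer: 70 1

Derivation:
Step 1: prey: 59+29-18=70; pred: 8+14-3=19
Step 2: prey: 70+35-53=52; pred: 19+39-7=51
Step 3: prey: 52+26-106=0; pred: 51+79-20=110
Step 4: prey: 0+0-0=0; pred: 110+0-44=66
Step 5: prey: 0+0-0=0; pred: 66+0-26=40
Step 6: prey: 0+0-0=0; pred: 40+0-16=24
Step 7: prey: 0+0-0=0; pred: 24+0-9=15
Step 8: prey: 0+0-0=0; pred: 15+0-6=9
Step 9: prey: 0+0-0=0; pred: 9+0-3=6
Step 10: prey: 0+0-0=0; pred: 6+0-2=4
Step 11: prey: 0+0-0=0; pred: 4+0-1=3
Max prey = 70 at step 1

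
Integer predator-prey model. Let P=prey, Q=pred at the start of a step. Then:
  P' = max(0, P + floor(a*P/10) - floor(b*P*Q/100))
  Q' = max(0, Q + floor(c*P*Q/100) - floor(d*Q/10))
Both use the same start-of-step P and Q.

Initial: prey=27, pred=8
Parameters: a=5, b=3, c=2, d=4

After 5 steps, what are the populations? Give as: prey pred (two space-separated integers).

Answer: 31 43

Derivation:
Step 1: prey: 27+13-6=34; pred: 8+4-3=9
Step 2: prey: 34+17-9=42; pred: 9+6-3=12
Step 3: prey: 42+21-15=48; pred: 12+10-4=18
Step 4: prey: 48+24-25=47; pred: 18+17-7=28
Step 5: prey: 47+23-39=31; pred: 28+26-11=43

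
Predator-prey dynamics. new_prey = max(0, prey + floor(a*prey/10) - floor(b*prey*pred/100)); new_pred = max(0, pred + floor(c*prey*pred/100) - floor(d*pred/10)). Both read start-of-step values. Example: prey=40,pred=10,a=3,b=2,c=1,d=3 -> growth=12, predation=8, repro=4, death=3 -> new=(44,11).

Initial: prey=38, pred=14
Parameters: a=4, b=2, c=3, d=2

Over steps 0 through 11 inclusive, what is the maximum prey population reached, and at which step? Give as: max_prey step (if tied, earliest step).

Step 1: prey: 38+15-10=43; pred: 14+15-2=27
Step 2: prey: 43+17-23=37; pred: 27+34-5=56
Step 3: prey: 37+14-41=10; pred: 56+62-11=107
Step 4: prey: 10+4-21=0; pred: 107+32-21=118
Step 5: prey: 0+0-0=0; pred: 118+0-23=95
Step 6: prey: 0+0-0=0; pred: 95+0-19=76
Step 7: prey: 0+0-0=0; pred: 76+0-15=61
Step 8: prey: 0+0-0=0; pred: 61+0-12=49
Step 9: prey: 0+0-0=0; pred: 49+0-9=40
Step 10: prey: 0+0-0=0; pred: 40+0-8=32
Step 11: prey: 0+0-0=0; pred: 32+0-6=26
Max prey = 43 at step 1

Answer: 43 1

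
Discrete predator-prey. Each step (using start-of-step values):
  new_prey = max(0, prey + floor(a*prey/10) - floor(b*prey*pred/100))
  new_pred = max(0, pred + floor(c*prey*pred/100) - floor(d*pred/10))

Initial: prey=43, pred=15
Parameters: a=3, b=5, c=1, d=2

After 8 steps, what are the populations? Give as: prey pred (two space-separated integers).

Step 1: prey: 43+12-32=23; pred: 15+6-3=18
Step 2: prey: 23+6-20=9; pred: 18+4-3=19
Step 3: prey: 9+2-8=3; pred: 19+1-3=17
Step 4: prey: 3+0-2=1; pred: 17+0-3=14
Step 5: prey: 1+0-0=1; pred: 14+0-2=12
Step 6: prey: 1+0-0=1; pred: 12+0-2=10
Step 7: prey: 1+0-0=1; pred: 10+0-2=8
Step 8: prey: 1+0-0=1; pred: 8+0-1=7

Answer: 1 7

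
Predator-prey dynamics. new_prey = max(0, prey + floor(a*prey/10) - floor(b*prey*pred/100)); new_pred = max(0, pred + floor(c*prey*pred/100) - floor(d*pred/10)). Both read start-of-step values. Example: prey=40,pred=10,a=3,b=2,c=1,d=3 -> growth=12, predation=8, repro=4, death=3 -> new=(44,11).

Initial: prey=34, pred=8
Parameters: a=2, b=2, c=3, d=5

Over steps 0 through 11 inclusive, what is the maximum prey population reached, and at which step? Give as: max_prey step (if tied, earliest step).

Answer: 35 1

Derivation:
Step 1: prey: 34+6-5=35; pred: 8+8-4=12
Step 2: prey: 35+7-8=34; pred: 12+12-6=18
Step 3: prey: 34+6-12=28; pred: 18+18-9=27
Step 4: prey: 28+5-15=18; pred: 27+22-13=36
Step 5: prey: 18+3-12=9; pred: 36+19-18=37
Step 6: prey: 9+1-6=4; pred: 37+9-18=28
Step 7: prey: 4+0-2=2; pred: 28+3-14=17
Step 8: prey: 2+0-0=2; pred: 17+1-8=10
Step 9: prey: 2+0-0=2; pred: 10+0-5=5
Step 10: prey: 2+0-0=2; pred: 5+0-2=3
Step 11: prey: 2+0-0=2; pred: 3+0-1=2
Max prey = 35 at step 1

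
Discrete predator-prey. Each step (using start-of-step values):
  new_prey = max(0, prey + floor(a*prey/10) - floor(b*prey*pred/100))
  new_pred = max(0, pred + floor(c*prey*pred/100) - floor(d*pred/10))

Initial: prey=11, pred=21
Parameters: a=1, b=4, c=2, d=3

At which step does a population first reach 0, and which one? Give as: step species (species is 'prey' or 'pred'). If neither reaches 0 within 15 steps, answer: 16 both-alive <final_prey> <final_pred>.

Step 1: prey: 11+1-9=3; pred: 21+4-6=19
Step 2: prey: 3+0-2=1; pred: 19+1-5=15
Step 3: prey: 1+0-0=1; pred: 15+0-4=11
Step 4: prey: 1+0-0=1; pred: 11+0-3=8
Step 5: prey: 1+0-0=1; pred: 8+0-2=6
Step 6: prey: 1+0-0=1; pred: 6+0-1=5
Step 7: prey: 1+0-0=1; pred: 5+0-1=4
Step 8: prey: 1+0-0=1; pred: 4+0-1=3
Step 9: prey: 1+0-0=1; pred: 3+0-0=3
Steps 10-15: state stable at prey=1, pred=3 (no change)
No extinction within 15 steps

Answer: 16 both-alive 1 3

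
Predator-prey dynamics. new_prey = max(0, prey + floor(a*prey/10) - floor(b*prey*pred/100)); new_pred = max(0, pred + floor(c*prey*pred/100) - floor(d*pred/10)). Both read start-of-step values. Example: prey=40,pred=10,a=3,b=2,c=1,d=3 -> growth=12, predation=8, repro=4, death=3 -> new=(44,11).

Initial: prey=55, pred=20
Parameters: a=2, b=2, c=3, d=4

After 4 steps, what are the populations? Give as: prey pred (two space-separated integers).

Answer: 0 51

Derivation:
Step 1: prey: 55+11-22=44; pred: 20+33-8=45
Step 2: prey: 44+8-39=13; pred: 45+59-18=86
Step 3: prey: 13+2-22=0; pred: 86+33-34=85
Step 4: prey: 0+0-0=0; pred: 85+0-34=51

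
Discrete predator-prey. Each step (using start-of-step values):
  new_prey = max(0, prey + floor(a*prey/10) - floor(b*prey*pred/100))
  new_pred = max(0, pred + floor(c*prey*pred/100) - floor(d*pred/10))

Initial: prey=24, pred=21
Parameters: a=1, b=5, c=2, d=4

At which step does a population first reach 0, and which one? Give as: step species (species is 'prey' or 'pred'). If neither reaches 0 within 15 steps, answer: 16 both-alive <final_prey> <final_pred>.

Answer: 2 prey

Derivation:
Step 1: prey: 24+2-25=1; pred: 21+10-8=23
Step 2: prey: 1+0-1=0; pred: 23+0-9=14
First extinction: prey at step 2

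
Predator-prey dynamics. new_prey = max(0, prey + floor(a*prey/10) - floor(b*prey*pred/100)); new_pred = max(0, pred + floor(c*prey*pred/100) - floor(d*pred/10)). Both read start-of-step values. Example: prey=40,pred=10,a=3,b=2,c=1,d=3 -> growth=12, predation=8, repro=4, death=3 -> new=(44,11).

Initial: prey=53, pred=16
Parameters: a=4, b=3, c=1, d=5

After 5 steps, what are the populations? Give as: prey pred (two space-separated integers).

Answer: 42 12

Derivation:
Step 1: prey: 53+21-25=49; pred: 16+8-8=16
Step 2: prey: 49+19-23=45; pred: 16+7-8=15
Step 3: prey: 45+18-20=43; pred: 15+6-7=14
Step 4: prey: 43+17-18=42; pred: 14+6-7=13
Step 5: prey: 42+16-16=42; pred: 13+5-6=12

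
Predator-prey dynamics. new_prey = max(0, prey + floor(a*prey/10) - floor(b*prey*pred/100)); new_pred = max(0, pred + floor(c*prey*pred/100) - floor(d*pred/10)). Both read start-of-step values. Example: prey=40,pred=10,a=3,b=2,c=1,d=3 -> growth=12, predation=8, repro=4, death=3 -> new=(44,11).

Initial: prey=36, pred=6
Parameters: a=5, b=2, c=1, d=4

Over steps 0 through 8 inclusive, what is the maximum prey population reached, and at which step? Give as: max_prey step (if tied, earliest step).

Step 1: prey: 36+18-4=50; pred: 6+2-2=6
Step 2: prey: 50+25-6=69; pred: 6+3-2=7
Step 3: prey: 69+34-9=94; pred: 7+4-2=9
Step 4: prey: 94+47-16=125; pred: 9+8-3=14
Step 5: prey: 125+62-35=152; pred: 14+17-5=26
Step 6: prey: 152+76-79=149; pred: 26+39-10=55
Step 7: prey: 149+74-163=60; pred: 55+81-22=114
Step 8: prey: 60+30-136=0; pred: 114+68-45=137
Max prey = 152 at step 5

Answer: 152 5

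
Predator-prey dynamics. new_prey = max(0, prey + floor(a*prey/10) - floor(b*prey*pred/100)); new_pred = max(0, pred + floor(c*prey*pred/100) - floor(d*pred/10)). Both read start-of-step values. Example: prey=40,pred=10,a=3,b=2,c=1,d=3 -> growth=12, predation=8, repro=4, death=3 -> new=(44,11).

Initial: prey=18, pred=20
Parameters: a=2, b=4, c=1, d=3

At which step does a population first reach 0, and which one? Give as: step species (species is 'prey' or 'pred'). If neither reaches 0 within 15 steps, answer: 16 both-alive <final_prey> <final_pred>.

Answer: 16 both-alive 2 3

Derivation:
Step 1: prey: 18+3-14=7; pred: 20+3-6=17
Step 2: prey: 7+1-4=4; pred: 17+1-5=13
Step 3: prey: 4+0-2=2; pred: 13+0-3=10
Step 4: prey: 2+0-0=2; pred: 10+0-3=7
Step 5: prey: 2+0-0=2; pred: 7+0-2=5
Step 6: prey: 2+0-0=2; pred: 5+0-1=4
Step 7: prey: 2+0-0=2; pred: 4+0-1=3
Step 8: prey: 2+0-0=2; pred: 3+0-0=3
Steps 9-15: state stable at prey=2, pred=3 (no change)
No extinction within 15 steps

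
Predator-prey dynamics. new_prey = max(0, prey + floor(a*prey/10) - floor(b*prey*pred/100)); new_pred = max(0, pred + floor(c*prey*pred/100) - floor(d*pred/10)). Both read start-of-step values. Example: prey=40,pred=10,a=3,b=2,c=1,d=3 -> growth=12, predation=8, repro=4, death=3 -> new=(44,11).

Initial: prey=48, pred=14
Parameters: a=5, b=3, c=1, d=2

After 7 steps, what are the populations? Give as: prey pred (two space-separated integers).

Step 1: prey: 48+24-20=52; pred: 14+6-2=18
Step 2: prey: 52+26-28=50; pred: 18+9-3=24
Step 3: prey: 50+25-36=39; pred: 24+12-4=32
Step 4: prey: 39+19-37=21; pred: 32+12-6=38
Step 5: prey: 21+10-23=8; pred: 38+7-7=38
Step 6: prey: 8+4-9=3; pred: 38+3-7=34
Step 7: prey: 3+1-3=1; pred: 34+1-6=29

Answer: 1 29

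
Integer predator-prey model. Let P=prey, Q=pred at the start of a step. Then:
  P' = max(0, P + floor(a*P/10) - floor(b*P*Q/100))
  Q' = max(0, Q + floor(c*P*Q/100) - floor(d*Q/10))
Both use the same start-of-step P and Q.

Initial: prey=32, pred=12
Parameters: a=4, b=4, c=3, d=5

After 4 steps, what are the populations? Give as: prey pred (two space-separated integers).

Answer: 4 20

Derivation:
Step 1: prey: 32+12-15=29; pred: 12+11-6=17
Step 2: prey: 29+11-19=21; pred: 17+14-8=23
Step 3: prey: 21+8-19=10; pred: 23+14-11=26
Step 4: prey: 10+4-10=4; pred: 26+7-13=20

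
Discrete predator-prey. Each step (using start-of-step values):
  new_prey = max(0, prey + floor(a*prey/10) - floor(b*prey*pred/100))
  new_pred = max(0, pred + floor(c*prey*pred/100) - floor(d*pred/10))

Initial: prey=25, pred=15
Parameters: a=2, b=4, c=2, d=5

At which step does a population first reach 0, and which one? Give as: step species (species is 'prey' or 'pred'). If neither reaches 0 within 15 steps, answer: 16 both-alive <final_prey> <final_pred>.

Answer: 16 both-alive 30 1

Derivation:
Step 1: prey: 25+5-15=15; pred: 15+7-7=15
Step 2: prey: 15+3-9=9; pred: 15+4-7=12
Step 3: prey: 9+1-4=6; pred: 12+2-6=8
Step 4: prey: 6+1-1=6; pred: 8+0-4=4
Step 5: prey: 6+1-0=7; pred: 4+0-2=2
Step 6: prey: 7+1-0=8; pred: 2+0-1=1
Step 7: prey: 8+1-0=9; pred: 1+0-0=1
Step 8: prey: 9+1-0=10; pred: 1+0-0=1
Step 9: prey: 10+2-0=12; pred: 1+0-0=1
Step 10: prey: 12+2-0=14; pred: 1+0-0=1
Step 11: prey: 14+2-0=16; pred: 1+0-0=1
Step 12: prey: 16+3-0=19; pred: 1+0-0=1
Step 13: prey: 19+3-0=22; pred: 1+0-0=1
Step 14: prey: 22+4-0=26; pred: 1+0-0=1
Step 15: prey: 26+5-1=30; pred: 1+0-0=1
No extinction within 15 steps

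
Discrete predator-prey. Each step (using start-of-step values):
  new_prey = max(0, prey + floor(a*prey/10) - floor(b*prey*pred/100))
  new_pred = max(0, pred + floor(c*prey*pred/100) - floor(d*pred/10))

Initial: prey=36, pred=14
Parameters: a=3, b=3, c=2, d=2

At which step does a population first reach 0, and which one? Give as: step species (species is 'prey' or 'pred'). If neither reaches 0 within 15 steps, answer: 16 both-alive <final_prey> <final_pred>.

Answer: 5 prey

Derivation:
Step 1: prey: 36+10-15=31; pred: 14+10-2=22
Step 2: prey: 31+9-20=20; pred: 22+13-4=31
Step 3: prey: 20+6-18=8; pred: 31+12-6=37
Step 4: prey: 8+2-8=2; pred: 37+5-7=35
Step 5: prey: 2+0-2=0; pred: 35+1-7=29
First extinction: prey at step 5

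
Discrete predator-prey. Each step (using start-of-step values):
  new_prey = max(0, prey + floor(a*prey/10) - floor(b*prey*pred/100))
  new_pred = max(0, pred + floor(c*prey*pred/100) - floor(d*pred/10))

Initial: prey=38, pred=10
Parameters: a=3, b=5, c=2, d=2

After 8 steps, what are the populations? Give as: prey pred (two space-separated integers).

Answer: 0 10

Derivation:
Step 1: prey: 38+11-19=30; pred: 10+7-2=15
Step 2: prey: 30+9-22=17; pred: 15+9-3=21
Step 3: prey: 17+5-17=5; pred: 21+7-4=24
Step 4: prey: 5+1-6=0; pred: 24+2-4=22
Step 5: prey: 0+0-0=0; pred: 22+0-4=18
Step 6: prey: 0+0-0=0; pred: 18+0-3=15
Step 7: prey: 0+0-0=0; pred: 15+0-3=12
Step 8: prey: 0+0-0=0; pred: 12+0-2=10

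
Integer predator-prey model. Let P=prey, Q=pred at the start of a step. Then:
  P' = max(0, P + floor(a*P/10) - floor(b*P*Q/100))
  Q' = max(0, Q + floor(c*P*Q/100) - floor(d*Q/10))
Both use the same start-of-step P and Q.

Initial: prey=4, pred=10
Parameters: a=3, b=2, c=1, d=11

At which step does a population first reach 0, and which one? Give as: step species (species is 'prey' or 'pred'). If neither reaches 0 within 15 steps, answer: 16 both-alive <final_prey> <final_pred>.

Answer: 1 pred

Derivation:
Step 1: prey: 4+1-0=5; pred: 10+0-11=0
First extinction: pred at step 1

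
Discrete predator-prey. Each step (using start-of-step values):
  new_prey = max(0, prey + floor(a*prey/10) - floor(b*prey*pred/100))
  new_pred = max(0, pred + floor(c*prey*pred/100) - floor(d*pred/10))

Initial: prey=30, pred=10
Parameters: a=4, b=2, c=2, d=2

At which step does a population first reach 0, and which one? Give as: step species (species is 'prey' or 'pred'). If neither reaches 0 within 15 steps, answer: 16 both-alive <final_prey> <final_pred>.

Step 1: prey: 30+12-6=36; pred: 10+6-2=14
Step 2: prey: 36+14-10=40; pred: 14+10-2=22
Step 3: prey: 40+16-17=39; pred: 22+17-4=35
Step 4: prey: 39+15-27=27; pred: 35+27-7=55
Step 5: prey: 27+10-29=8; pred: 55+29-11=73
Step 6: prey: 8+3-11=0; pred: 73+11-14=70
First extinction: prey at step 6

Answer: 6 prey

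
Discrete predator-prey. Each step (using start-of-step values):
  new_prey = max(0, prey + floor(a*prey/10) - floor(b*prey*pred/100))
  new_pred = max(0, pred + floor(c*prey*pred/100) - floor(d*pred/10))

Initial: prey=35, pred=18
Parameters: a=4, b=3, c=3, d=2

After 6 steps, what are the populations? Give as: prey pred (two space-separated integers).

Answer: 0 36

Derivation:
Step 1: prey: 35+14-18=31; pred: 18+18-3=33
Step 2: prey: 31+12-30=13; pred: 33+30-6=57
Step 3: prey: 13+5-22=0; pred: 57+22-11=68
Step 4: prey: 0+0-0=0; pred: 68+0-13=55
Step 5: prey: 0+0-0=0; pred: 55+0-11=44
Step 6: prey: 0+0-0=0; pred: 44+0-8=36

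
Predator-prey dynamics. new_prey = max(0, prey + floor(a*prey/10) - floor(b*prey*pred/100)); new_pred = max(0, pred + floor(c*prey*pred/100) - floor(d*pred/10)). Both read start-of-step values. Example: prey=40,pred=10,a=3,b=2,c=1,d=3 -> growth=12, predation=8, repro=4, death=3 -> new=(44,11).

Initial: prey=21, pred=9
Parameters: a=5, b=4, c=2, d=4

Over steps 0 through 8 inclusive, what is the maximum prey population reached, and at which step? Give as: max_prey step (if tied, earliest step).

Step 1: prey: 21+10-7=24; pred: 9+3-3=9
Step 2: prey: 24+12-8=28; pred: 9+4-3=10
Step 3: prey: 28+14-11=31; pred: 10+5-4=11
Step 4: prey: 31+15-13=33; pred: 11+6-4=13
Step 5: prey: 33+16-17=32; pred: 13+8-5=16
Step 6: prey: 32+16-20=28; pred: 16+10-6=20
Step 7: prey: 28+14-22=20; pred: 20+11-8=23
Step 8: prey: 20+10-18=12; pred: 23+9-9=23
Max prey = 33 at step 4

Answer: 33 4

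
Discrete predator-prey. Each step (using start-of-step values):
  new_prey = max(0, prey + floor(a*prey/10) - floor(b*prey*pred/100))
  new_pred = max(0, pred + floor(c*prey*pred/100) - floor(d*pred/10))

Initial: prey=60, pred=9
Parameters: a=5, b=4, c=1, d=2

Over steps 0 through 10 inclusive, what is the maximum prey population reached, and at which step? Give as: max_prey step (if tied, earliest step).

Step 1: prey: 60+30-21=69; pred: 9+5-1=13
Step 2: prey: 69+34-35=68; pred: 13+8-2=19
Step 3: prey: 68+34-51=51; pred: 19+12-3=28
Step 4: prey: 51+25-57=19; pred: 28+14-5=37
Step 5: prey: 19+9-28=0; pred: 37+7-7=37
Step 6: prey: 0+0-0=0; pred: 37+0-7=30
Step 7: prey: 0+0-0=0; pred: 30+0-6=24
Step 8: prey: 0+0-0=0; pred: 24+0-4=20
Step 9: prey: 0+0-0=0; pred: 20+0-4=16
Step 10: prey: 0+0-0=0; pred: 16+0-3=13
Max prey = 69 at step 1

Answer: 69 1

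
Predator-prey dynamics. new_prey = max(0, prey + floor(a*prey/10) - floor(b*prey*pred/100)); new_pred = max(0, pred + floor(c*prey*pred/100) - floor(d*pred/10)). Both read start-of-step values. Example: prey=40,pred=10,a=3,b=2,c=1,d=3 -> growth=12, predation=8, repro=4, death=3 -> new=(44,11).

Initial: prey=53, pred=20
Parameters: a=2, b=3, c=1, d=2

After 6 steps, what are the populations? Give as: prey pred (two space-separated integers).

Answer: 1 16

Derivation:
Step 1: prey: 53+10-31=32; pred: 20+10-4=26
Step 2: prey: 32+6-24=14; pred: 26+8-5=29
Step 3: prey: 14+2-12=4; pred: 29+4-5=28
Step 4: prey: 4+0-3=1; pred: 28+1-5=24
Step 5: prey: 1+0-0=1; pred: 24+0-4=20
Step 6: prey: 1+0-0=1; pred: 20+0-4=16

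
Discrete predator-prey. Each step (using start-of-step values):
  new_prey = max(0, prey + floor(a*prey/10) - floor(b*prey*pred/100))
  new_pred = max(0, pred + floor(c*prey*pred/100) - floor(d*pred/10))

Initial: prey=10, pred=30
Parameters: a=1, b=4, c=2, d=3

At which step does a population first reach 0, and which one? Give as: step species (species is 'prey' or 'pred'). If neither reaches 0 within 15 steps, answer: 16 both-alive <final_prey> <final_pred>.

Step 1: prey: 10+1-12=0; pred: 30+6-9=27
First extinction: prey at step 1

Answer: 1 prey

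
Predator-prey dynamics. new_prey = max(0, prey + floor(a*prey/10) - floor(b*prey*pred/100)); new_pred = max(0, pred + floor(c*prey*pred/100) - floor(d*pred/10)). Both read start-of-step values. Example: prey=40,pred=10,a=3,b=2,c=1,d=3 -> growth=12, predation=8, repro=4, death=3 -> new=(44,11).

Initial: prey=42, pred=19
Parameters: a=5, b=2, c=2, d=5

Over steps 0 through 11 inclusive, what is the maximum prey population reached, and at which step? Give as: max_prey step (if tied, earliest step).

Answer: 48 1

Derivation:
Step 1: prey: 42+21-15=48; pred: 19+15-9=25
Step 2: prey: 48+24-24=48; pred: 25+24-12=37
Step 3: prey: 48+24-35=37; pred: 37+35-18=54
Step 4: prey: 37+18-39=16; pred: 54+39-27=66
Step 5: prey: 16+8-21=3; pred: 66+21-33=54
Step 6: prey: 3+1-3=1; pred: 54+3-27=30
Step 7: prey: 1+0-0=1; pred: 30+0-15=15
Step 8: prey: 1+0-0=1; pred: 15+0-7=8
Step 9: prey: 1+0-0=1; pred: 8+0-4=4
Step 10: prey: 1+0-0=1; pred: 4+0-2=2
Step 11: prey: 1+0-0=1; pred: 2+0-1=1
Max prey = 48 at step 1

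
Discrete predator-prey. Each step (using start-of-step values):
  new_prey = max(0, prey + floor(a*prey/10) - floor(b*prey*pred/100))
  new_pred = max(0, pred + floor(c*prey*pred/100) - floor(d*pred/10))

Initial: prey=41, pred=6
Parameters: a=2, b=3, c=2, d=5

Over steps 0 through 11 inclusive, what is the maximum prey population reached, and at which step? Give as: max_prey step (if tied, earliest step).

Answer: 42 1

Derivation:
Step 1: prey: 41+8-7=42; pred: 6+4-3=7
Step 2: prey: 42+8-8=42; pred: 7+5-3=9
Step 3: prey: 42+8-11=39; pred: 9+7-4=12
Step 4: prey: 39+7-14=32; pred: 12+9-6=15
Step 5: prey: 32+6-14=24; pred: 15+9-7=17
Step 6: prey: 24+4-12=16; pred: 17+8-8=17
Step 7: prey: 16+3-8=11; pred: 17+5-8=14
Step 8: prey: 11+2-4=9; pred: 14+3-7=10
Step 9: prey: 9+1-2=8; pred: 10+1-5=6
Step 10: prey: 8+1-1=8; pred: 6+0-3=3
Step 11: prey: 8+1-0=9; pred: 3+0-1=2
Max prey = 42 at step 1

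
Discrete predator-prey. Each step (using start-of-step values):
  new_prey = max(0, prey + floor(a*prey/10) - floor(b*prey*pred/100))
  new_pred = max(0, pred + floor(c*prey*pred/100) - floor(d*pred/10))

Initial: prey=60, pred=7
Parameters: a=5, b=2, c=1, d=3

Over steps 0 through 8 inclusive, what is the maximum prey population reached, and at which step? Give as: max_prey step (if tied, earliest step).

Answer: 133 3

Derivation:
Step 1: prey: 60+30-8=82; pred: 7+4-2=9
Step 2: prey: 82+41-14=109; pred: 9+7-2=14
Step 3: prey: 109+54-30=133; pred: 14+15-4=25
Step 4: prey: 133+66-66=133; pred: 25+33-7=51
Step 5: prey: 133+66-135=64; pred: 51+67-15=103
Step 6: prey: 64+32-131=0; pred: 103+65-30=138
Step 7: prey: 0+0-0=0; pred: 138+0-41=97
Step 8: prey: 0+0-0=0; pred: 97+0-29=68
Max prey = 133 at step 3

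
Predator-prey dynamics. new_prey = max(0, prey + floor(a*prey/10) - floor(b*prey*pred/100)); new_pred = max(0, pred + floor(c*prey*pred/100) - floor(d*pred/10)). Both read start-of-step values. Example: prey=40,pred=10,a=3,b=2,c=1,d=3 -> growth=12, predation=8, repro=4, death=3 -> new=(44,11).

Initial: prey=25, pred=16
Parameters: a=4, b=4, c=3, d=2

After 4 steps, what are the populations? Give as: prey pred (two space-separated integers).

Step 1: prey: 25+10-16=19; pred: 16+12-3=25
Step 2: prey: 19+7-19=7; pred: 25+14-5=34
Step 3: prey: 7+2-9=0; pred: 34+7-6=35
Step 4: prey: 0+0-0=0; pred: 35+0-7=28

Answer: 0 28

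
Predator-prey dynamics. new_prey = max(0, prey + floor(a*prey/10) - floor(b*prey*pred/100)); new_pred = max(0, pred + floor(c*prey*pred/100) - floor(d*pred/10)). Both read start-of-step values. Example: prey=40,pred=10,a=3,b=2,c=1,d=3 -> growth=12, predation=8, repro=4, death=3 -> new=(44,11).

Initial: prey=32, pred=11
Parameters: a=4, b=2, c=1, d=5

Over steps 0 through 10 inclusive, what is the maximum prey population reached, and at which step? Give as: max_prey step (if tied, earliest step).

Answer: 137 8

Derivation:
Step 1: prey: 32+12-7=37; pred: 11+3-5=9
Step 2: prey: 37+14-6=45; pred: 9+3-4=8
Step 3: prey: 45+18-7=56; pred: 8+3-4=7
Step 4: prey: 56+22-7=71; pred: 7+3-3=7
Step 5: prey: 71+28-9=90; pred: 7+4-3=8
Step 6: prey: 90+36-14=112; pred: 8+7-4=11
Step 7: prey: 112+44-24=132; pred: 11+12-5=18
Step 8: prey: 132+52-47=137; pred: 18+23-9=32
Step 9: prey: 137+54-87=104; pred: 32+43-16=59
Step 10: prey: 104+41-122=23; pred: 59+61-29=91
Max prey = 137 at step 8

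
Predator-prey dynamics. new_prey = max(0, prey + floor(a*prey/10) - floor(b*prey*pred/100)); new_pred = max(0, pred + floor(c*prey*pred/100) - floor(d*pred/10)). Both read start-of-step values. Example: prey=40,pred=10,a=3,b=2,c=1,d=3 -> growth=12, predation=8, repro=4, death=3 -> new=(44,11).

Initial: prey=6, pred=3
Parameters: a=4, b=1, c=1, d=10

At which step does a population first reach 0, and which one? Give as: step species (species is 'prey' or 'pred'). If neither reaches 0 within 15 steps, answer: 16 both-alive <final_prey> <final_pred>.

Answer: 1 pred

Derivation:
Step 1: prey: 6+2-0=8; pred: 3+0-3=0
First extinction: pred at step 1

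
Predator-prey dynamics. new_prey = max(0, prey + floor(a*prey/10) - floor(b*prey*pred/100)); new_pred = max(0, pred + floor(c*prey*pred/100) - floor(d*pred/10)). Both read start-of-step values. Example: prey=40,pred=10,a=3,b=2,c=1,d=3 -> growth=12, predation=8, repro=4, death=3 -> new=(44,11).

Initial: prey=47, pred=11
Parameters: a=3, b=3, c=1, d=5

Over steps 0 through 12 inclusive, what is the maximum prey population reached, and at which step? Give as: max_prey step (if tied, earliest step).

Step 1: prey: 47+14-15=46; pred: 11+5-5=11
Step 2: prey: 46+13-15=44; pred: 11+5-5=11
Step 3: prey: 44+13-14=43; pred: 11+4-5=10
Step 4: prey: 43+12-12=43; pred: 10+4-5=9
Step 5: prey: 43+12-11=44; pred: 9+3-4=8
Step 6: prey: 44+13-10=47; pred: 8+3-4=7
Step 7: prey: 47+14-9=52; pred: 7+3-3=7
Step 8: prey: 52+15-10=57; pred: 7+3-3=7
Step 9: prey: 57+17-11=63; pred: 7+3-3=7
Step 10: prey: 63+18-13=68; pred: 7+4-3=8
Step 11: prey: 68+20-16=72; pred: 8+5-4=9
Step 12: prey: 72+21-19=74; pred: 9+6-4=11
Max prey = 74 at step 12

Answer: 74 12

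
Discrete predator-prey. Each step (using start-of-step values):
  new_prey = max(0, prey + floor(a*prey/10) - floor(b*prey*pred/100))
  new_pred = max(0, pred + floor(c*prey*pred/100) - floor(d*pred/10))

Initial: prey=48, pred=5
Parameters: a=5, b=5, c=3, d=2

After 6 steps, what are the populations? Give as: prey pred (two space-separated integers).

Step 1: prey: 48+24-12=60; pred: 5+7-1=11
Step 2: prey: 60+30-33=57; pred: 11+19-2=28
Step 3: prey: 57+28-79=6; pred: 28+47-5=70
Step 4: prey: 6+3-21=0; pred: 70+12-14=68
Step 5: prey: 0+0-0=0; pred: 68+0-13=55
Step 6: prey: 0+0-0=0; pred: 55+0-11=44

Answer: 0 44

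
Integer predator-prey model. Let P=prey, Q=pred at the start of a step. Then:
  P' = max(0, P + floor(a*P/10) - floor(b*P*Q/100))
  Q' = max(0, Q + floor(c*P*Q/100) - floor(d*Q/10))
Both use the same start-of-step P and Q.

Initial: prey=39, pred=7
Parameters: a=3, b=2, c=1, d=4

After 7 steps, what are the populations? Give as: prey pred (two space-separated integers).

Answer: 68 24

Derivation:
Step 1: prey: 39+11-5=45; pred: 7+2-2=7
Step 2: prey: 45+13-6=52; pred: 7+3-2=8
Step 3: prey: 52+15-8=59; pred: 8+4-3=9
Step 4: prey: 59+17-10=66; pred: 9+5-3=11
Step 5: prey: 66+19-14=71; pred: 11+7-4=14
Step 6: prey: 71+21-19=73; pred: 14+9-5=18
Step 7: prey: 73+21-26=68; pred: 18+13-7=24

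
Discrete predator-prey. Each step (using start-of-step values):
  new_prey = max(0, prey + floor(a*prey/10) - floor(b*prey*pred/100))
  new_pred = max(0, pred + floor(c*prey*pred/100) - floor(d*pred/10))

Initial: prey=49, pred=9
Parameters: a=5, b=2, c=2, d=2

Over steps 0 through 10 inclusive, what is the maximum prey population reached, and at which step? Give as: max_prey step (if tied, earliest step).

Answer: 77 2

Derivation:
Step 1: prey: 49+24-8=65; pred: 9+8-1=16
Step 2: prey: 65+32-20=77; pred: 16+20-3=33
Step 3: prey: 77+38-50=65; pred: 33+50-6=77
Step 4: prey: 65+32-100=0; pred: 77+100-15=162
Step 5: prey: 0+0-0=0; pred: 162+0-32=130
Step 6: prey: 0+0-0=0; pred: 130+0-26=104
Step 7: prey: 0+0-0=0; pred: 104+0-20=84
Step 8: prey: 0+0-0=0; pred: 84+0-16=68
Step 9: prey: 0+0-0=0; pred: 68+0-13=55
Step 10: prey: 0+0-0=0; pred: 55+0-11=44
Max prey = 77 at step 2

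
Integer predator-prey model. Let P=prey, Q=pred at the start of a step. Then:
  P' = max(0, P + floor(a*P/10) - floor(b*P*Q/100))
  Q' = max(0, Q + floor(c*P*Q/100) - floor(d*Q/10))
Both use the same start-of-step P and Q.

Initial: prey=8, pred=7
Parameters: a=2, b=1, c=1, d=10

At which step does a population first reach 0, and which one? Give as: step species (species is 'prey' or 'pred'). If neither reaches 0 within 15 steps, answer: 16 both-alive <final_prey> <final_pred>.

Step 1: prey: 8+1-0=9; pred: 7+0-7=0
First extinction: pred at step 1

Answer: 1 pred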